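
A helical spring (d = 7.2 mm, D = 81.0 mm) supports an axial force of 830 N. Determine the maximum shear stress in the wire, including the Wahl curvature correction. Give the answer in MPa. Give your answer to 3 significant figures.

517 MPa

Spring index C = D/d = 81.0/7.2 = 11.2500
K_W = (4C−1)/(4C−4) + 0.615/C = 44.000/41.000 + 0.0547 = 1.1278
τ₀ = 8FD/(πd³) = 8·830·81.0/(π·7.2³) = 537840/1172.6 = 458.68 MPa
τ_max = K·τ₀ = 1.1278 × 458.68 = 517.31 MPa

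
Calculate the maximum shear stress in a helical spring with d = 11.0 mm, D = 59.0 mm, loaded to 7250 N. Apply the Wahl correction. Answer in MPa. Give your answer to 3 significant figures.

1050 MPa

Spring index C = D/d = 59.0/11.0 = 5.3636
K_W = (4C−1)/(4C−4) + 0.615/C = 20.455/17.455 + 0.1147 = 1.2865
τ₀ = 8FD/(πd³) = 8·7250·59.0/(π·11.0³) = 3.422e+06/4181.5 = 818.37 MPa
τ_max = K·τ₀ = 1.2865 × 818.37 = 1052.9 MPa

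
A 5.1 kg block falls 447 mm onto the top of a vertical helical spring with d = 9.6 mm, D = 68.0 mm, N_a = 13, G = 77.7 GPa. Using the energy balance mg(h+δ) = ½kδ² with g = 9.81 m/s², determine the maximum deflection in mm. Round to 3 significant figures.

k = Gd⁴/(8D³N_a) = (77.7×10³)(9.6⁴)/(8·68.0³·13) = 20.181 N/mm
W = mg = 5.1 × 9.81 = 50.031 N
½kδ² − Wδ − Wh = 0 → δ = (W + √(W² + 2kWh))/k
δ = (50.031 + √(2503.1 + 902657))/20.181 = (50.031 + 951.4)/20.181 = 49.622 mm

49.6 mm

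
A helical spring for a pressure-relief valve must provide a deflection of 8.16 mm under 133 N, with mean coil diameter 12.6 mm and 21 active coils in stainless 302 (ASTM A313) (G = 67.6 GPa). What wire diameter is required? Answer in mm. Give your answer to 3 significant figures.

Required rate k = F/δ = 133/8.16 = 16.299 N/mm
d = (8D³N_a·k / G)^(1/4) = (8·12.6³·21·16.299 / (67.6×10³))^0.25
  = (81.028)^0.25 = 3.0003 mm

3.00 mm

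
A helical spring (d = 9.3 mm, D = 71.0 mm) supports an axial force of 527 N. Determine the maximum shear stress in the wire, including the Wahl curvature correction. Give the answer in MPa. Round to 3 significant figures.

141 MPa

Spring index C = D/d = 71.0/9.3 = 7.6344
K_W = (4C−1)/(4C−4) + 0.615/C = 29.538/26.538 + 0.0806 = 1.1936
τ₀ = 8FD/(πd³) = 8·527·71.0/(π·9.3³) = 299336/2527 = 118.46 MPa
τ_max = K·τ₀ = 1.1936 × 118.46 = 141.39 MPa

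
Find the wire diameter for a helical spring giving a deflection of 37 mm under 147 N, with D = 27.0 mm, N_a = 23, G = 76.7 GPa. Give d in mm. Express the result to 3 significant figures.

Required rate k = F/δ = 147/37 = 3.973 N/mm
d = (8D³N_a·k / G)^(1/4) = (8·27.0³·23·3.973 / (76.7×10³))^0.25
  = (187.6)^0.25 = 3.7009 mm

3.70 mm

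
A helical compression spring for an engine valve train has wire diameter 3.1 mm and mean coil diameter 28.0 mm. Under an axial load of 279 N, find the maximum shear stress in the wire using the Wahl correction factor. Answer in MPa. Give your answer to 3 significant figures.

776 MPa

Spring index C = D/d = 28.0/3.1 = 9.0323
K_W = (4C−1)/(4C−4) + 0.615/C = 35.129/32.129 + 0.0681 = 1.1615
τ₀ = 8FD/(πd³) = 8·279·28.0/(π·3.1³) = 62496/93.591 = 667.76 MPa
τ_max = K·τ₀ = 1.1615 × 667.76 = 775.57 MPa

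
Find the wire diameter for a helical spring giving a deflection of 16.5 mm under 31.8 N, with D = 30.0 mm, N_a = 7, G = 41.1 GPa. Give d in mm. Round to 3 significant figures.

2.90 mm

Required rate k = F/δ = 31.8/16.5 = 1.9273 N/mm
d = (8D³N_a·k / G)^(1/4) = (8·30.0³·7·1.9273 / (41.1×10³))^0.25
  = (70.901)^0.25 = 2.9018 mm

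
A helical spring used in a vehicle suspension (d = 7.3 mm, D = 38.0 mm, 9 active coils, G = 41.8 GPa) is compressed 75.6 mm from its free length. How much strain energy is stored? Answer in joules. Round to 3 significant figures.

85.9 J

k = Gd⁴/(8D³N_a) = (41.8×10³)(7.3⁴)/(8·38.0³·9) = 30.046 N/mm
U = ½kδ² = 0.5 × 30.046 × 75.6² = 85861 N·mm = 85.861 J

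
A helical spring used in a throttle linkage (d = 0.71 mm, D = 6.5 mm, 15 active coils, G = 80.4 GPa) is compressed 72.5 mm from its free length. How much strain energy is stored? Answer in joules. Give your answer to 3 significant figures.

k = Gd⁴/(8D³N_a) = (80.4×10³)(0.71⁴)/(8·6.5³·15) = 0.61997 N/mm
U = ½kδ² = 0.5 × 0.61997 × 72.5² = 1629.3 N·mm = 1.6293 J

1.63 J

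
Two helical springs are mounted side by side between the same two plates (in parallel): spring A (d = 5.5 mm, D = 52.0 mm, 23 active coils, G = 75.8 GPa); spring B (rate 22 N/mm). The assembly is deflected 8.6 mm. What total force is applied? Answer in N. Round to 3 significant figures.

212 N

k_A = Gd⁴/(8D³N_a) = (75.8×10³)(5.5⁴)/(8·52.0³·23) = 2.681 N/mm
Parallel: k_eq = 2.681 + 22 = 24.681 N/mm
F = k_eq·δ = 24.681·8.6 = 212.26 N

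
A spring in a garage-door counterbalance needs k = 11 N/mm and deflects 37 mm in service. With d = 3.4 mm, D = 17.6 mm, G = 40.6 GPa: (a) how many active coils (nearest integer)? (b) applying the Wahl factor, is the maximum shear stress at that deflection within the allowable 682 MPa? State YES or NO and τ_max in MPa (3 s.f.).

(a) 11 coils; (b) YES, τ_max = 620 MPa

N_a = Gd⁴/(8D³k) = (40.6×10³)(3.4⁴)/(8·17.6³·11) = 11.31 → N_a = 11
Actual rate k = Gd⁴/(8D³·11) = 11.309 N/mm
Working load F = kδ = 11.309·37 = 418.43 N
C = 17.6/3.4 = 5.1765; K_W = (4C−1)/(4C−4)+0.615/C = 1.2984
τ_max = K_W·8FD/(πd³) = 1.2984·477.13 = 619.5 MPa
τ_max ≤ 682 MPa → acceptable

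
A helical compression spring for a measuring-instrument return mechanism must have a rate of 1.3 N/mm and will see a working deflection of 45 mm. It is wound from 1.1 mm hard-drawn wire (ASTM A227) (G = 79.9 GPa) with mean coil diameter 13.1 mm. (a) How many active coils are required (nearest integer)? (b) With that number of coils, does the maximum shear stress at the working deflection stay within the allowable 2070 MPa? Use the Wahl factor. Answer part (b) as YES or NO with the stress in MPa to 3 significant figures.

(a) 5 coils; (b) YES, τ_max = 1640 MPa

N_a = Gd⁴/(8D³k) = (79.9×10³)(1.1⁴)/(8·13.1³·1.3) = 5.003 → N_a = 5
Actual rate k = Gd⁴/(8D³·5) = 1.3009 N/mm
Working load F = kδ = 1.3009·45 = 58.54 N
C = 13.1/1.1 = 11.9091; K_W = (4C−1)/(4C−4)+0.615/C = 1.1204
τ_max = K_W·8FD/(πd³) = 1.1204·1467.2 = 1643.8 MPa
τ_max ≤ 2070 MPa → acceptable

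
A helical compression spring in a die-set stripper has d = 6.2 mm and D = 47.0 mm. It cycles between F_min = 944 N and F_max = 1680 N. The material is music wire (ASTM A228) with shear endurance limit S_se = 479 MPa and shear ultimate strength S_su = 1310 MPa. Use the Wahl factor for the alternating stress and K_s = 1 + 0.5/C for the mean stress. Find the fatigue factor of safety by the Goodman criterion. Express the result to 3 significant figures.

C = D/d = 47.0/6.2 = 7.5806; K_W = (4C−1)/(4C−4)+0.615/C = 1.1951; K_s = 1+0.5/C = 1.0660
F_a = (F_max−F_min)/2 = 368 N; F_m = (F_max+F_min)/2 = 1312 N
τ_a = K_W·8F_aD/(πd³) = 1.1951 × 184.8 = 220.86 MPa
τ_m = K_s·8F_mD/(πd³) = 1.0660 × 658.87 = 702.32 MPa
Goodman: 1/n_f = τ_a/S_se + τ_m/S_su = 220.86/479 + 702.32/1310 = 0.46108 + 0.53612 = 0.99721
n_f = 1/0.99721 = 1.003

1.00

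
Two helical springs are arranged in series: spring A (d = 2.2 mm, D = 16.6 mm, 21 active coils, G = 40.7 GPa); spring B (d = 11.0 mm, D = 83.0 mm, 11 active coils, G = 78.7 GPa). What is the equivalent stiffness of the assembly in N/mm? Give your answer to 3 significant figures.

k_A = Gd⁴/(8D³N_a) = (40.7×10³)(2.2⁴)/(8·16.6³·21) = 1.2407 N/mm
k_B = Gd⁴/(8D³N_a) = (78.7×10³)(11.0⁴)/(8·83.0³·11) = 22.9 N/mm
Series: 1/k_eq = 1/1.2407 + 1/22.9 = 0.84969; k_eq = 1.1769 N/mm

1.18 N/mm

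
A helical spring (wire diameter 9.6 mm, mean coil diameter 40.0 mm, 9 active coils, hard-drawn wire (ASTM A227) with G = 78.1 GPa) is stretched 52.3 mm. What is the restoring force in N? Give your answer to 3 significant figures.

7530 N

k = Gd⁴/(8D³N_a) = (78.1×10³)(9.6⁴)/(8·40.0³·9) = 143.95 N/mm
F = k·δ = 143.95 × 52.3 = 7528.8 N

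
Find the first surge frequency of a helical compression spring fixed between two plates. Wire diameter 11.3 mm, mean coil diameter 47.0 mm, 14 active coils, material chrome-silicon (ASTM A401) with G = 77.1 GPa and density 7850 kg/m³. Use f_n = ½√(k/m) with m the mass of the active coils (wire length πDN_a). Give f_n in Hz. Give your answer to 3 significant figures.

k = Gd⁴/(8D³N_a) = (77.1×10³)(11.3⁴)/(8·47.0³·14) = 108.11 N/mm = 1.0811e+05 N/m
Wire length L = πDN_a = π·47.0·14 = 2067.2 mm
m = ρ·(πd²/4)·L = 7850 × 100.29×10⁻⁶ m² × 2.0672 m = 1.6274 kg
f_n = ½√(k/m) = 0.5·√(1.0811e+05/1.6274) = 0.5·√(66430) = 128.87 Hz

129 Hz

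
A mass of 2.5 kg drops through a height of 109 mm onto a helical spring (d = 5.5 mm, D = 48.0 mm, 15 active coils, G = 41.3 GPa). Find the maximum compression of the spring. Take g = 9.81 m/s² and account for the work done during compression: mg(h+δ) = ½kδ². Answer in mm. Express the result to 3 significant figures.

52.8 mm

k = Gd⁴/(8D³N_a) = (41.3×10³)(5.5⁴)/(8·48.0³·15) = 2.8477 N/mm
W = mg = 2.5 × 9.81 = 24.525 N
½kδ² − Wδ − Wh = 0 → δ = (W + √(W² + 2kWh))/k
δ = (24.525 + √(601.48 + 15225.1))/2.8477 = (24.525 + 125.8)/2.8477 = 52.789 mm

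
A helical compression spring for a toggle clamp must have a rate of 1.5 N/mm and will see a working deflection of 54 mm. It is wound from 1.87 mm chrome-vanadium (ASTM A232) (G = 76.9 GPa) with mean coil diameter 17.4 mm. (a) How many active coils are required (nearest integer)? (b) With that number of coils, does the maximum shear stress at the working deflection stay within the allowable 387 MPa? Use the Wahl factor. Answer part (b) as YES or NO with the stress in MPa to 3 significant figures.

N_a = Gd⁴/(8D³k) = (76.9×10³)(1.87⁴)/(8·17.4³·1.5) = 14.88 → N_a = 15
Actual rate k = Gd⁴/(8D³·15) = 1.4875 N/mm
Working load F = kδ = 1.4875·54 = 80.326 N
C = 17.4/1.87 = 9.3048; K_W = (4C−1)/(4C−4)+0.615/C = 1.1564
τ_max = K_W·8FD/(πd³) = 1.1564·544.28 = 629.41 MPa
τ_max > 387 MPa → exceeds allowable

(a) 15 coils; (b) NO, τ_max = 629 MPa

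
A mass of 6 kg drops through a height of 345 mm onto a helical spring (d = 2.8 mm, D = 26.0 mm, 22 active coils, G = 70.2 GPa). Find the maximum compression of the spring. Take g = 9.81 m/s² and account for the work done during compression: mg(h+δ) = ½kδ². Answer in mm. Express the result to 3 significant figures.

218 mm

k = Gd⁴/(8D³N_a) = (70.2×10³)(2.8⁴)/(8·26.0³·22) = 1.3949 N/mm
W = mg = 6 × 9.81 = 58.86 N
½kδ² − Wδ − Wh = 0 → δ = (W + √(W² + 2kWh))/k
δ = (58.86 + √(3464.5 + 56650.8))/1.3949 = (58.86 + 245.18)/1.3949 = 217.97 mm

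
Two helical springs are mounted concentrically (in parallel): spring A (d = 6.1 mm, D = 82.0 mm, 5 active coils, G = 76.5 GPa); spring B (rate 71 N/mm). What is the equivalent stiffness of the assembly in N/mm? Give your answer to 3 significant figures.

k_A = Gd⁴/(8D³N_a) = (76.5×10³)(6.1⁴)/(8·82.0³·5) = 4.8026 N/mm
Parallel: k_eq = 4.8026 + 71 = 75.803 N/mm

75.8 N/mm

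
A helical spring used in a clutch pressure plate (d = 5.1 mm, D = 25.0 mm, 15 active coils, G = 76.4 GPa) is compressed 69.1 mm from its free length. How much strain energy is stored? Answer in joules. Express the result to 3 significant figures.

65.8 J

k = Gd⁴/(8D³N_a) = (76.4×10³)(5.1⁴)/(8·25.0³·15) = 27.566 N/mm
U = ½kδ² = 0.5 × 27.566 × 69.1² = 65811 N·mm = 65.811 J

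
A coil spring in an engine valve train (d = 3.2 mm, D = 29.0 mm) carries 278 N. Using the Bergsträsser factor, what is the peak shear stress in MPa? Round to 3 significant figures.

Spring index C = D/d = 29.0/3.2 = 9.0625
K_B = (4C+2)/(4C−3) = 38.250/33.250 = 1.1504
τ₀ = 8FD/(πd³) = 8·278·29.0/(π·3.2³) = 64496/102.94 = 626.52 MPa
τ_max = K·τ₀ = 1.1504 × 626.52 = 720.73 MPa

721 MPa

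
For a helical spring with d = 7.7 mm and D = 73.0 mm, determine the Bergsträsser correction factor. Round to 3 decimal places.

1.143

C = D/d = 73.0/7.7 = 9.4805
K_B = (4C+2)/(4C−3) = 39.922/34.922 = 1.1432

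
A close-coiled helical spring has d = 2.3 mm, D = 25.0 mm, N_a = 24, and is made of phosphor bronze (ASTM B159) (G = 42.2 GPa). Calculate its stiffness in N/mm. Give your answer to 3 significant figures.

k = Gd⁴/(8D³N_a) = (42.2×10³ × 2.3⁴) / (8 × 25.0³ × 24)
  = 1.18093e+06 / 3e+06 = 0.39364 N/mm

0.394 N/mm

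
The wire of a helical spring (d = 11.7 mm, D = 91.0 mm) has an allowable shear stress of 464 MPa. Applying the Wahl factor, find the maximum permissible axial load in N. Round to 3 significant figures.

2700 N

C = D/d = 91.0/11.7 = 7.7778
K_W = (4C−1)/(4C−4) + 0.615/C = 30.111/27.111 + 0.0791 = 1.1897
τ_max = K·8FD/(πd³) → F_max = τ_allow·πd³/(8DK)
F_max = 464·π·11.7³/(8·91.0·1.1897) = 2.3347e+06/866.12 = 2695.5 N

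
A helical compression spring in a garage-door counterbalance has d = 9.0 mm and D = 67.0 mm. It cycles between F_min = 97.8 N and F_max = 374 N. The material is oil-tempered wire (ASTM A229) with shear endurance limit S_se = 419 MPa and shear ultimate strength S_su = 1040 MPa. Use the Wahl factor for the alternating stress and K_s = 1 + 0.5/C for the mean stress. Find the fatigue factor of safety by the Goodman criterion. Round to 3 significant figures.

C = D/d = 67.0/9.0 = 7.4444; K_W = (4C−1)/(4C−4)+0.615/C = 1.1990; K_s = 1+0.5/C = 1.0672
F_a = (F_max−F_min)/2 = 138.1 N; F_m = (F_max+F_min)/2 = 235.9 N
τ_a = K_W·8F_aD/(πd³) = 1.1990 × 32.321 = 38.752 MPa
τ_m = K_s·8F_mD/(πd³) = 1.0672 × 55.21 = 58.918 MPa
Goodman: 1/n_f = τ_a/S_se + τ_m/S_su = 38.752/419 + 58.918/1040 = 0.09249 + 0.05665 = 0.14914
n_f = 1/0.14914 = 6.705

6.71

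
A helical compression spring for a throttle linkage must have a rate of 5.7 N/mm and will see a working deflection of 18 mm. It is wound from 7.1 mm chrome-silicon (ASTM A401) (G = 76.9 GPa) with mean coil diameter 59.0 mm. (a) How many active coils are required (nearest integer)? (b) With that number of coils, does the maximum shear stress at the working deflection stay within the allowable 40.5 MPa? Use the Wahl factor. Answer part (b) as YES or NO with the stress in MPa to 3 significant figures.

N_a = Gd⁴/(8D³k) = (76.9×10³)(7.1⁴)/(8·59.0³·5.7) = 20.87 → N_a = 21
Actual rate k = Gd⁴/(8D³·21) = 5.6636 N/mm
Working load F = kδ = 5.6636·18 = 101.95 N
C = 59.0/7.1 = 8.3099; K_W = (4C−1)/(4C−4)+0.615/C = 1.1766
τ_max = K_W·8FD/(πd³) = 1.1766·42.794 = 50.352 MPa
τ_max > 40.5 MPa → exceeds allowable

(a) 21 coils; (b) NO, τ_max = 50.4 MPa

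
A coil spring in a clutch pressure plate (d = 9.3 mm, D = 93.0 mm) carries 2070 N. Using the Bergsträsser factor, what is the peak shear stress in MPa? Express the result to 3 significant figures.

692 MPa

Spring index C = D/d = 93.0/9.3 = 10.0000
K_B = (4C+2)/(4C−3) = 42.000/37.000 = 1.1351
τ₀ = 8FD/(πd³) = 8·2070·93.0/(π·9.3³) = 1.54008e+06/2527 = 609.46 MPa
τ_max = K·τ₀ = 1.1351 × 609.46 = 691.82 MPa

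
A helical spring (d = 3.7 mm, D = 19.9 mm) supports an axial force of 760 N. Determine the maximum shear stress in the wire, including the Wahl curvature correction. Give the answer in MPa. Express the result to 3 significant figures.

Spring index C = D/d = 19.9/3.7 = 5.3784
K_W = (4C−1)/(4C−4) + 0.615/C = 20.514/17.514 + 0.1143 = 1.2856
τ₀ = 8FD/(πd³) = 8·760·19.9/(π·3.7³) = 120992/159.13 = 760.33 MPa
τ_max = K·τ₀ = 1.2856 × 760.33 = 977.51 MPa

978 MPa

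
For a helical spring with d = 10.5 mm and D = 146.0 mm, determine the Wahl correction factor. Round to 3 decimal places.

C = D/d = 146.0/10.5 = 13.9048
K_W = (4C−1)/(4C−4) + 0.615/C = 54.619/51.619 + 0.0442 = 1.1023

1.102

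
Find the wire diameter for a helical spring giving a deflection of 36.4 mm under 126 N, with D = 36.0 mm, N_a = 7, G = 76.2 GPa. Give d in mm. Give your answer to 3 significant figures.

3.30 mm

Required rate k = F/δ = 126/36.4 = 3.4615 N/mm
d = (8D³N_a·k / G)^(1/4) = (8·36.0³·7·3.4615 / (76.2×10³))^0.25
  = (118.69)^0.25 = 3.3007 mm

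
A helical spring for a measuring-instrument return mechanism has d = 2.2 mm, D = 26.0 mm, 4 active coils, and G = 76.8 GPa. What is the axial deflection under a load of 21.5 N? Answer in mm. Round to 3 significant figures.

k = Gd⁴/(8D³N_a) = (76.8×10³)(2.2⁴)/(8·26.0³·4) = 3.1988 N/mm
δ = F/k = 21.5 / 3.1988 = 6.7214 mm

6.72 mm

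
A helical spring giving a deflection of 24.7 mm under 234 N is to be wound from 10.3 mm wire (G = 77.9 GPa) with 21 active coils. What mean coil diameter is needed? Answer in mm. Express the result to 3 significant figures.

82.0 mm

Required rate k = F/δ = 234/24.7 = 9.4737 N/mm
D = (Gd⁴/(8N_a·k))^(1/3) = (77.9×10³·10.3⁴/(8·21·9.4737))^(1/3)
  = (550881)^(1/3) = 81.9759 mm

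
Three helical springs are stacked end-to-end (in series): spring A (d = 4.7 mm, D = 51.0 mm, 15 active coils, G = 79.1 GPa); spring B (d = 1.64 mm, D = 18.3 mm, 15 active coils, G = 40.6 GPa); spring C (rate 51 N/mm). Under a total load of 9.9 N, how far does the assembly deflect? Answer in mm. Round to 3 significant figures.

29.1 mm

k_A = Gd⁴/(8D³N_a) = (79.1×10³)(4.7⁴)/(8·51.0³·15) = 2.4248 N/mm
k_B = Gd⁴/(8D³N_a) = (40.6×10³)(1.64⁴)/(8·18.3³·15) = 0.39936 N/mm
Series: 1/k_eq = 1/2.4248 + 1/0.39936 + 1/51 = 2.936; k_eq = 0.3406 N/mm
δ = F/k_eq = 9.9/0.3406 = 29.066 mm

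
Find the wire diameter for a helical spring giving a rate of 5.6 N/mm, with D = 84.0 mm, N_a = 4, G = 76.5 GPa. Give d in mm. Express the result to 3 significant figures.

6.10 mm

d = (8D³N_a·k / G)^(1/4) = (8·84.0³·4·5.6 / (76.5×10³))^0.25
  = (1388.4)^0.25 = 6.1042 mm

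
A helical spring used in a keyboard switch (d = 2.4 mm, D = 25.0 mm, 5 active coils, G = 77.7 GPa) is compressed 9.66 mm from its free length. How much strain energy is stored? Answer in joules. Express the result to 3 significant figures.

k = Gd⁴/(8D³N_a) = (77.7×10³)(2.4⁴)/(8·25.0³·5) = 4.1246 N/mm
U = ½kδ² = 0.5 × 4.1246 × 9.66² = 192.45 N·mm = 0.19245 J

0.192 J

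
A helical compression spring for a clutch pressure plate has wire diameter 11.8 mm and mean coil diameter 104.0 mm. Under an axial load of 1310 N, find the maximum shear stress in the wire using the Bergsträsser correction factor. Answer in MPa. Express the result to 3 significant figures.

Spring index C = D/d = 104.0/11.8 = 8.8136
K_B = (4C+2)/(4C−3) = 37.254/32.254 = 1.1550
τ₀ = 8FD/(πd³) = 8·1310·104.0/(π·11.8³) = 1.08992e+06/5161.7 = 211.15 MPa
τ_max = K·τ₀ = 1.1550 × 211.15 = 243.89 MPa

244 MPa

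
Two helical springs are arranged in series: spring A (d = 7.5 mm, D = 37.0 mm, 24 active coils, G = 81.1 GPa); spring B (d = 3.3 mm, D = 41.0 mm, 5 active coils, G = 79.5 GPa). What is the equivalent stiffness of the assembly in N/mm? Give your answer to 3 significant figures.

3.03 N/mm

k_A = Gd⁴/(8D³N_a) = (81.1×10³)(7.5⁴)/(8·37.0³·24) = 26.385 N/mm
k_B = Gd⁴/(8D³N_a) = (79.5×10³)(3.3⁴)/(8·41.0³·5) = 3.4199 N/mm
Series: 1/k_eq = 1/26.385 + 1/3.4199 = 0.33031; k_eq = 3.0275 N/mm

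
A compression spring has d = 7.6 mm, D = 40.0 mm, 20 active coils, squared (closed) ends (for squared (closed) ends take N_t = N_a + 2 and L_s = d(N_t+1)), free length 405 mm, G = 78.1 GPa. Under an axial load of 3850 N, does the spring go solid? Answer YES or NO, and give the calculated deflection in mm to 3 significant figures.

k = Gd⁴/(8D³N_a) = (78.1×10³)(7.6⁴)/(8·40.0³·20) = 25.445 N/mm
N_t = 22; L_s = 7.6·23 = 174.8 mm; δ_solid = L₀ − L_s = 405 − 174.8 = 230.2 mm
δ = F/k = 3850/25.445 = 151.31 mm
δ < δ_solid → spring does not go solid

NO, δ = 151 mm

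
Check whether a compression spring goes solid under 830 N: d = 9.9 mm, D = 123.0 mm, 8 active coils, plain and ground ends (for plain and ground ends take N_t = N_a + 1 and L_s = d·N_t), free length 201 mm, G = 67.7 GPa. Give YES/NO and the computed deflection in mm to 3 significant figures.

k = Gd⁴/(8D³N_a) = (67.7×10³)(9.9⁴)/(8·123.0³·8) = 5.4605 N/mm
N_t = 9; L_s = 9.9·9 = 89.1 mm; δ_solid = L₀ − L_s = 201 − 89.1 = 111.9 mm
δ = F/k = 830/5.4605 = 152 mm
δ ≥ δ_solid → spring goes solid

YES, δ = 152 mm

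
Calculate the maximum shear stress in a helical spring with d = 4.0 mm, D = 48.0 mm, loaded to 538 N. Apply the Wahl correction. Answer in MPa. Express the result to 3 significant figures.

Spring index C = D/d = 48.0/4.0 = 12.0000
K_W = (4C−1)/(4C−4) + 0.615/C = 47.000/44.000 + 0.0512 = 1.1194
τ₀ = 8FD/(πd³) = 8·538·48.0/(π·4.0³) = 206592/201.06 = 1027.5 MPa
τ_max = K·τ₀ = 1.1194 × 1027.5 = 1150.2 MPa

1150 MPa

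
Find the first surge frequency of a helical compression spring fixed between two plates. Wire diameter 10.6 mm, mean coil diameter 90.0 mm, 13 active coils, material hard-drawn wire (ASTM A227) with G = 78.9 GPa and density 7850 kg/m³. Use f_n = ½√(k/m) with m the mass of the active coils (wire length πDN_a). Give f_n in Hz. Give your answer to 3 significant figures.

k = Gd⁴/(8D³N_a) = (78.9×10³)(10.6⁴)/(8·90.0³·13) = 13.138 N/mm = 13138 N/m
Wire length L = πDN_a = π·90.0·13 = 3675.7 mm
m = ρ·(πd²/4)·L = 7850 × 88.247×10⁻⁶ m² × 3.6757 m = 2.5463 kg
f_n = ½√(k/m) = 0.5·√(13138/2.5463) = 0.5·√(5159.8) = 35.916 Hz

35.9 Hz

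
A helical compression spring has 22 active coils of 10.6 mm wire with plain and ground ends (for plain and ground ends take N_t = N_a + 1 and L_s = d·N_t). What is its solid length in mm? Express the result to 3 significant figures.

244 mm

plain and ground ends: N_t = N_a + 1 = 22 + 1 = 23
L_s = d·N_t = 10.6 × 23 = 243.8 mm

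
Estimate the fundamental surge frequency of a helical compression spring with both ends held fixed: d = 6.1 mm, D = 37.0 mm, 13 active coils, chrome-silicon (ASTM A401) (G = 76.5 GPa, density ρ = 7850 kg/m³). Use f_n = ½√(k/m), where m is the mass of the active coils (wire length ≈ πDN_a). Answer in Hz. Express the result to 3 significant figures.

120 Hz

k = Gd⁴/(8D³N_a) = (76.5×10³)(6.1⁴)/(8·37.0³·13) = 20.107 N/mm = 20107 N/m
Wire length L = πDN_a = π·37.0·13 = 1511.1 mm
m = ρ·(πd²/4)·L = 7850 × 29.225×10⁻⁶ m² × 1.5111 m = 0.34667 kg
f_n = ½√(k/m) = 0.5·√(20107/0.34667) = 0.5·√(58000) = 120.42 Hz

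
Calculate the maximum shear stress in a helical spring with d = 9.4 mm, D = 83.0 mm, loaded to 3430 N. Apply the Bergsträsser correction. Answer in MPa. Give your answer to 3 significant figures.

Spring index C = D/d = 83.0/9.4 = 8.8298
K_B = (4C+2)/(4C−3) = 37.319/32.319 = 1.1547
τ₀ = 8FD/(πd³) = 8·3430·83.0/(π·9.4³) = 2.27752e+06/2609.4 = 872.83 MPa
τ_max = K·τ₀ = 1.1547 × 872.83 = 1007.9 MPa

1010 MPa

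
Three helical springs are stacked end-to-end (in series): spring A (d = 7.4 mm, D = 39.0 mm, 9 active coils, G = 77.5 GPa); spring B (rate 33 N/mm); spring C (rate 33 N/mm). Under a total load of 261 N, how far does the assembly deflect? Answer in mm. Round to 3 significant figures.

k_A = Gd⁴/(8D³N_a) = (77.5×10³)(7.4⁴)/(8·39.0³·9) = 54.413 N/mm
Series: 1/k_eq = 1/54.413 + 1/33 + 1/33 = 0.078984; k_eq = 12.661 N/mm
δ = F/k_eq = 261/12.661 = 20.615 mm

20.6 mm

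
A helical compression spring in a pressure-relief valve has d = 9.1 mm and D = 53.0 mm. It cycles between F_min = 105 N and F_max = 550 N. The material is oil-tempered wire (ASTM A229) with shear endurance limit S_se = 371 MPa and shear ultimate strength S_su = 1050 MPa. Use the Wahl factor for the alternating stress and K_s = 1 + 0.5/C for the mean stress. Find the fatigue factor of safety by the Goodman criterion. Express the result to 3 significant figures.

C = D/d = 53.0/9.1 = 5.8242; K_W = (4C−1)/(4C−4)+0.615/C = 1.2611; K_s = 1+0.5/C = 1.0858
F_a = (F_max−F_min)/2 = 222.5 N; F_m = (F_max+F_min)/2 = 327.5 N
τ_a = K_W·8F_aD/(πd³) = 1.2611 × 39.849 = 50.253 MPa
τ_m = K_s·8F_mD/(πd³) = 1.0858 × 58.655 = 63.69 MPa
Goodman: 1/n_f = τ_a/S_se + τ_m/S_su = 50.253/371 + 63.69/1050 = 0.13545 + 0.06066 = 0.19611
n_f = 1/0.19611 = 5.099

5.10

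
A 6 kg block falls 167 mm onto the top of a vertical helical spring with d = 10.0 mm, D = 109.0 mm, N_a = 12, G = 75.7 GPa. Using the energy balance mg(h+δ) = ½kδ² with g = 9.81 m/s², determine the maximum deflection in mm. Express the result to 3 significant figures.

67.3 mm

k = Gd⁴/(8D³N_a) = (75.7×10³)(10.0⁴)/(8·109.0³·12) = 6.089 N/mm
W = mg = 6 × 9.81 = 58.86 N
½kδ² − Wδ − Wh = 0 → δ = (W + √(W² + 2kWh))/k
δ = (58.86 + √(3464.5 + 119705))/6.089 = (58.86 + 350.95)/6.089 = 67.304 mm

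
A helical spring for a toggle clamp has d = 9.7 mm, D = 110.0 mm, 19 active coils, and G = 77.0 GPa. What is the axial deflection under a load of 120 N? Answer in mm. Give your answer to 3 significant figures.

35.6 mm

k = Gd⁴/(8D³N_a) = (77.0×10³)(9.7⁴)/(8·110.0³·19) = 3.3694 N/mm
δ = F/k = 120 / 3.3694 = 35.614 mm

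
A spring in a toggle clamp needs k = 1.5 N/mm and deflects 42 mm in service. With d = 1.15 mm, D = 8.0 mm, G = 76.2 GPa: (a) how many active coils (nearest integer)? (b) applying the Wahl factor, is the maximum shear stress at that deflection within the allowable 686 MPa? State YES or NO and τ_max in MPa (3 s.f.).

(a) 22 coils; (b) NO, τ_max = 1010 MPa

N_a = Gd⁴/(8D³k) = (76.2×10³)(1.15⁴)/(8·8.0³·1.5) = 21.69 → N_a = 22
Actual rate k = Gd⁴/(8D³·22) = 1.479 N/mm
Working load F = kδ = 1.479·42 = 62.117 N
C = 8.0/1.15 = 6.9565; K_W = (4C−1)/(4C−4)+0.615/C = 1.2143
τ_max = K_W·8FD/(πd³) = 1.2143·832.05 = 1010.4 MPa
τ_max > 686 MPa → exceeds allowable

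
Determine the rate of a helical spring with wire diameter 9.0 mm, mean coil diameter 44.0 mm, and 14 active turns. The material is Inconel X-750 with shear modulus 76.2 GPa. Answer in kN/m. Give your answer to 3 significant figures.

k = Gd⁴/(8D³N_a) = (76.2×10³ × 9.0⁴) / (8 × 44.0³ × 14)
  = 4.99948e+08 / 9.54061e+06 = 52.402 N/mm

52.4 kN/m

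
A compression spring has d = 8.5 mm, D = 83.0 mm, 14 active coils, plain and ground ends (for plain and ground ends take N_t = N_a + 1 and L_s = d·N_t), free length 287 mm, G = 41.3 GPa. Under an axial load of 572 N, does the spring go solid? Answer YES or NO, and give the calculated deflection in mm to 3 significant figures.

YES, δ = 170 mm

k = Gd⁴/(8D³N_a) = (41.3×10³)(8.5⁴)/(8·83.0³·14) = 3.3665 N/mm
N_t = 15; L_s = 8.5·15 = 127.5 mm; δ_solid = L₀ − L_s = 287 − 127.5 = 159.5 mm
δ = F/k = 572/3.3665 = 169.91 mm
δ ≥ δ_solid → spring goes solid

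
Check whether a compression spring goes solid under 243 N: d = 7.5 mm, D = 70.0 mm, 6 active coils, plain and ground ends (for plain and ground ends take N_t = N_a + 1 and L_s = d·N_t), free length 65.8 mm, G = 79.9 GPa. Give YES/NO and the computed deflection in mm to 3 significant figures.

YES, δ = 15.8 mm

k = Gd⁴/(8D³N_a) = (79.9×10³)(7.5⁴)/(8·70.0³·6) = 15.355 N/mm
N_t = 7; L_s = 7.5·7 = 52.5 mm; δ_solid = L₀ − L_s = 65.8 − 52.5 = 13.3 mm
δ = F/k = 243/15.355 = 15.825 mm
δ ≥ δ_solid → spring goes solid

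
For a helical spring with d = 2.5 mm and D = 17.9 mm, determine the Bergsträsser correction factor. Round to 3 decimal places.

1.195

C = D/d = 17.9/2.5 = 7.1600
K_B = (4C+2)/(4C−3) = 30.640/25.640 = 1.1950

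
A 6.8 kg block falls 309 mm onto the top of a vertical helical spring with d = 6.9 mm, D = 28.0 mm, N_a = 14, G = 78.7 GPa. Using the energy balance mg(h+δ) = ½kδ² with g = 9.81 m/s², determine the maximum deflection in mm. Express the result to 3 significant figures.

24.8 mm

k = Gd⁴/(8D³N_a) = (78.7×10³)(6.9⁴)/(8·28.0³·14) = 72.557 N/mm
W = mg = 6.8 × 9.81 = 66.708 N
½kδ² − Wδ − Wh = 0 → δ = (W + √(W² + 2kWh))/k
δ = (66.708 + √(4450 + 2.9912e+06))/72.557 = (66.708 + 1730.8)/72.557 = 24.774 mm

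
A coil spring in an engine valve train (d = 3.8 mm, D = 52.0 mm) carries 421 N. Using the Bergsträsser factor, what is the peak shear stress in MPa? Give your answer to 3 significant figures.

Spring index C = D/d = 52.0/3.8 = 13.6842
K_B = (4C+2)/(4C−3) = 56.737/51.737 = 1.0966
τ₀ = 8FD/(πd³) = 8·421·52.0/(π·3.8³) = 175136/172.39 = 1016 MPa
τ_max = K·τ₀ = 1.0966 × 1016 = 1114.1 MPa

1110 MPa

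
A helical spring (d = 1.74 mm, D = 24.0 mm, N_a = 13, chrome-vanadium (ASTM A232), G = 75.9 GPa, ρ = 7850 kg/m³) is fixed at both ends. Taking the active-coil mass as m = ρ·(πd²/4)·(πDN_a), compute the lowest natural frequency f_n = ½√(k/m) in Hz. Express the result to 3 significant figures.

81.3 Hz

k = Gd⁴/(8D³N_a) = (75.9×10³)(1.74⁴)/(8·24.0³·13) = 0.48392 N/mm = 483.92 N/m
Wire length L = πDN_a = π·24.0·13 = 980.18 mm
m = ρ·(πd²/4)·L = 7850 × 2.3779×10⁻⁶ m² × 0.98018 m = 0.018296 kg
f_n = ½√(k/m) = 0.5·√(483.92/0.018296) = 0.5·√(26449) = 81.316 Hz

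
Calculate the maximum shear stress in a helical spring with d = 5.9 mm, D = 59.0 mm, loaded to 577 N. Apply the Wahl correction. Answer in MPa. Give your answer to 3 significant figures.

483 MPa

Spring index C = D/d = 59.0/5.9 = 10.0000
K_W = (4C−1)/(4C−4) + 0.615/C = 39.000/36.000 + 0.0615 = 1.1448
τ₀ = 8FD/(πd³) = 8·577·59.0/(π·5.9³) = 272344/645.22 = 422.1 MPa
τ_max = K·τ₀ = 1.1448 × 422.1 = 483.23 MPa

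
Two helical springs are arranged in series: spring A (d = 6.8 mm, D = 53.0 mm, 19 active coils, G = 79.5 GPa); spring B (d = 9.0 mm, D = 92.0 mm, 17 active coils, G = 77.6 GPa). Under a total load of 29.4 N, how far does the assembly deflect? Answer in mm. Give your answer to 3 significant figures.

k_A = Gd⁴/(8D³N_a) = (79.5×10³)(6.8⁴)/(8·53.0³·19) = 7.5116 N/mm
k_B = Gd⁴/(8D³N_a) = (77.6×10³)(9.0⁴)/(8·92.0³·17) = 4.8076 N/mm
Series: 1/k_eq = 1/7.5116 + 1/4.8076 = 0.34113; k_eq = 2.9314 N/mm
δ = F/k_eq = 29.4/2.9314 = 10.029 mm

10.0 mm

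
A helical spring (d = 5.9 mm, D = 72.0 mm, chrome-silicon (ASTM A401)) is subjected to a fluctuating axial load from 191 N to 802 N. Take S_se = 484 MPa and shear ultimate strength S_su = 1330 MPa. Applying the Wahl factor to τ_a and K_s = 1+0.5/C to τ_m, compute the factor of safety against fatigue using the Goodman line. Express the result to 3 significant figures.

C = D/d = 72.0/5.9 = 12.2034; K_W = (4C−1)/(4C−4)+0.615/C = 1.1173; K_s = 1+0.5/C = 1.0410
F_a = (F_max−F_min)/2 = 305.5 N; F_m = (F_max+F_min)/2 = 496.5 N
τ_a = K_W·8F_aD/(πd³) = 1.1173 × 272.73 = 304.73 MPa
τ_m = K_s·8F_mD/(πd³) = 1.0410 × 443.24 = 461.4 MPa
Goodman: 1/n_f = τ_a/S_se + τ_m/S_su = 304.73/484 + 461.4/1330 = 0.62960 + 0.34692 = 0.97652
n_f = 1/0.97652 = 1.024

1.02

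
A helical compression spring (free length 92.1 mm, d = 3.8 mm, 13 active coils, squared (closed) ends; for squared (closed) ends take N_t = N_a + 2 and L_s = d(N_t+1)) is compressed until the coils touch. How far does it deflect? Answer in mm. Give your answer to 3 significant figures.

N_t = 15; L_s = 3.8·16 = 60.8 mm
δ_solid = L₀ − L_s = 92.1 − 60.8 = 31.3 mm

31.3 mm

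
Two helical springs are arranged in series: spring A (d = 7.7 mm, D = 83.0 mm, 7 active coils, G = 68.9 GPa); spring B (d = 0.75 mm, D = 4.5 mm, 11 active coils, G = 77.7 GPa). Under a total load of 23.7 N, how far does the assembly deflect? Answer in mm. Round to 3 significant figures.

10.9 mm

k_A = Gd⁴/(8D³N_a) = (68.9×10³)(7.7⁴)/(8·83.0³·7) = 7.5641 N/mm
k_B = Gd⁴/(8D³N_a) = (77.7×10³)(0.75⁴)/(8·4.5³·11) = 3.0658 N/mm
Series: 1/k_eq = 1/7.5641 + 1/3.0658 = 0.45838; k_eq = 2.1816 N/mm
δ = F/k_eq = 23.7/2.1816 = 10.864 mm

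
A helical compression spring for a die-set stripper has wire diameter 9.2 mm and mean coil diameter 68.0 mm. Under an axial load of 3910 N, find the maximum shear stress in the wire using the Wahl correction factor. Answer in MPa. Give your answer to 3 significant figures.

1040 MPa

Spring index C = D/d = 68.0/9.2 = 7.3913
K_W = (4C−1)/(4C−4) + 0.615/C = 28.565/25.565 + 0.0832 = 1.2006
τ₀ = 8FD/(πd³) = 8·3910·68.0/(π·9.2³) = 2.12704e+06/2446.3 = 869.49 MPa
τ_max = K·τ₀ = 1.2006 × 869.49 = 1043.9 MPa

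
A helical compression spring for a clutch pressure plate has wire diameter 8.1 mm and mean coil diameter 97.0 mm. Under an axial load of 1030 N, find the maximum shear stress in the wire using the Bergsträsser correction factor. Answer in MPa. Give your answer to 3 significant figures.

Spring index C = D/d = 97.0/8.1 = 11.9753
K_B = (4C+2)/(4C−3) = 49.901/44.901 = 1.1114
τ₀ = 8FD/(πd³) = 8·1030·97.0/(π·8.1³) = 799280/1669.6 = 478.73 MPa
τ_max = K·τ₀ = 1.1114 × 478.73 = 532.04 MPa

532 MPa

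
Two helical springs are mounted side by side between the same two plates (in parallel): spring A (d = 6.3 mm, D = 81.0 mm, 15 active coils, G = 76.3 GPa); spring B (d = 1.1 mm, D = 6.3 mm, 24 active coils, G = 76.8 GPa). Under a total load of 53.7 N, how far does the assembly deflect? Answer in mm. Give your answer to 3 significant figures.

12.7 mm

k_A = Gd⁴/(8D³N_a) = (76.3×10³)(6.3⁴)/(8·81.0³·15) = 1.8847 N/mm
k_B = Gd⁴/(8D³N_a) = (76.8×10³)(1.1⁴)/(8·6.3³·24) = 2.3421 N/mm
Parallel: k_eq = 1.8847 + 2.3421 = 4.2269 N/mm
δ = F/k_eq = 53.7/4.2269 = 12.704 mm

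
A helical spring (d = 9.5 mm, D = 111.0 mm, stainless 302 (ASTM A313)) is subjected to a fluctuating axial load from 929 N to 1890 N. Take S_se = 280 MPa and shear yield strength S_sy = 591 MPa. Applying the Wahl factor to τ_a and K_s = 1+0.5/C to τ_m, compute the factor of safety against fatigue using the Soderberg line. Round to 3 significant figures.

C = D/d = 111.0/9.5 = 11.6842; K_W = (4C−1)/(4C−4)+0.615/C = 1.1228; K_s = 1+0.5/C = 1.0428
F_a = (F_max−F_min)/2 = 480.5 N; F_m = (F_max+F_min)/2 = 1409.5 N
τ_a = K_W·8F_aD/(πd³) = 1.1228 × 158.41 = 177.87 MPa
τ_m = K_s·8F_mD/(πd³) = 1.0428 × 464.68 = 484.57 MPa
Soderberg: 1/n_f = τ_a/S_se + τ_m/S_sy = 177.87/280 + 484.57/591 = 0.63525 + 0.81991 = 1.4552
n_f = 1/1.4552 = 0.6872

0.687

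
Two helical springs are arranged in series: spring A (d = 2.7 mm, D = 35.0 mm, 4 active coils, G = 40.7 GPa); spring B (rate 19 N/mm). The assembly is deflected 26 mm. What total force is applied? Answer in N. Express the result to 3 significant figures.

k_A = Gd⁴/(8D³N_a) = (40.7×10³)(2.7⁴)/(8·35.0³·4) = 1.5765 N/mm
Series: 1/k_eq = 1/1.5765 + 1/19 = 0.68695; k_eq = 1.4557 N/mm
F = k_eq·δ = 1.4557·26 = 37.849 N

37.8 N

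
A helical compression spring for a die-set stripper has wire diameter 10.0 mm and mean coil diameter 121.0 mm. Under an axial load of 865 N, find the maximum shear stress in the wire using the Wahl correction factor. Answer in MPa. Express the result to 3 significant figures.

Spring index C = D/d = 121.0/10.0 = 12.1000
K_W = (4C−1)/(4C−4) + 0.615/C = 47.400/44.400 + 0.0508 = 1.1184
τ₀ = 8FD/(πd³) = 8·865·121.0/(π·10.0³) = 837320/3141.6 = 266.53 MPa
τ_max = K·τ₀ = 1.1184 × 266.53 = 298.08 MPa

298 MPa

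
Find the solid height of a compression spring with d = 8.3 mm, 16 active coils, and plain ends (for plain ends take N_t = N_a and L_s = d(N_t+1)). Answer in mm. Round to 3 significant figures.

plain ends: N_t = N_a = 16
L_s = d·(N_t+1) = 8.3 × 17 = 141.1 mm

141 mm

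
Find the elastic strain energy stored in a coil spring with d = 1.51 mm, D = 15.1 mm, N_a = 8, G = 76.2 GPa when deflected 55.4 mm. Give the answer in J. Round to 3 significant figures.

2.76 J

k = Gd⁴/(8D³N_a) = (76.2×10³)(1.51⁴)/(8·15.1³·8) = 1.7978 N/mm
U = ½kδ² = 0.5 × 1.7978 × 55.4² = 2758.9 N·mm = 2.7589 J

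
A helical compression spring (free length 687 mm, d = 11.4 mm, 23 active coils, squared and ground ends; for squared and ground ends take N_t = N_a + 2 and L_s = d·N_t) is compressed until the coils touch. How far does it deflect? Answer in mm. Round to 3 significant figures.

402 mm

N_t = 25; L_s = 11.4·25 = 285 mm
δ_solid = L₀ − L_s = 687 − 285 = 402 mm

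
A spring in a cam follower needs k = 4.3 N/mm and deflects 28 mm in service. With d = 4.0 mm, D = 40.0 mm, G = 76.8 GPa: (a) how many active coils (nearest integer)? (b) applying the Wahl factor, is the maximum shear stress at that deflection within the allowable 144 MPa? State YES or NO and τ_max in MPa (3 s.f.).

N_a = Gd⁴/(8D³k) = (76.8×10³)(4.0⁴)/(8·40.0³·4.3) = 8.93 → N_a = 9
Actual rate k = Gd⁴/(8D³·9) = 4.2667 N/mm
Working load F = kδ = 4.2667·28 = 119.47 N
C = 40.0/4.0 = 10.0000; K_W = (4C−1)/(4C−4)+0.615/C = 1.1448
τ_max = K_W·8FD/(πd³) = 1.1448·190.14 = 217.68 MPa
τ_max > 144 MPa → exceeds allowable

(a) 9 coils; (b) NO, τ_max = 218 MPa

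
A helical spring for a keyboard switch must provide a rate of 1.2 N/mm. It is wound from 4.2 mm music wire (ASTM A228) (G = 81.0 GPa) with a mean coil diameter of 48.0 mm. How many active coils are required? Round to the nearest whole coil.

N_a = Gd⁴/(8D³k) = (81.0×10³ × 4.2⁴)/(8 × 48.0³ × 1.2)
    = 2.52047e+07 / 1.06168e+06 = 23.74 → 24 coils

24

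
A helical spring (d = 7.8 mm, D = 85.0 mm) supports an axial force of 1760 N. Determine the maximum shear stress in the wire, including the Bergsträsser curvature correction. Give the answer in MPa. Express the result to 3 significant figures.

902 MPa

Spring index C = D/d = 85.0/7.8 = 10.8974
K_B = (4C+2)/(4C−3) = 45.590/40.590 = 1.1232
τ₀ = 8FD/(πd³) = 8·1760·85.0/(π·7.8³) = 1.1968e+06/1490.8 = 802.76 MPa
τ_max = K·τ₀ = 1.1232 × 802.76 = 901.65 MPa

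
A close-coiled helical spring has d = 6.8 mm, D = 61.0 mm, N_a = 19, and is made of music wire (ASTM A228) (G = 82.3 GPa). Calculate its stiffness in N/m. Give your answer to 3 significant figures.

5100 N/m

k = Gd⁴/(8D³N_a) = (82.3×10³ × 6.8⁴) / (8 × 61.0³ × 19)
  = 1.75969e+08 / 3.45011e+07 = 5.1004 N/mm = 5100.4 N/m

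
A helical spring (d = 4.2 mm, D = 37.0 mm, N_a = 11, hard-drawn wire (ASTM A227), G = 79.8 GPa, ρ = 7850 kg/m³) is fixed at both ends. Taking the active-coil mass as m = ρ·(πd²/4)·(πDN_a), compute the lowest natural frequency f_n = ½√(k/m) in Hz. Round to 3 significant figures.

100 Hz

k = Gd⁴/(8D³N_a) = (79.8×10³)(4.2⁴)/(8·37.0³·11) = 5.5707 N/mm = 5570.7 N/m
Wire length L = πDN_a = π·37.0·11 = 1278.6 mm
m = ρ·(πd²/4)·L = 7850 × 13.854×10⁻⁶ m² × 1.2786 m = 0.13906 kg
f_n = ½√(k/m) = 0.5·√(5570.7/0.13906) = 0.5·√(40060) = 100.07 Hz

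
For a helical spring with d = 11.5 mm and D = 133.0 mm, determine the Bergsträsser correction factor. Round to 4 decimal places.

C = D/d = 133.0/11.5 = 11.5652
K_B = (4C+2)/(4C−3) = 48.261/43.261 = 1.1156

1.1156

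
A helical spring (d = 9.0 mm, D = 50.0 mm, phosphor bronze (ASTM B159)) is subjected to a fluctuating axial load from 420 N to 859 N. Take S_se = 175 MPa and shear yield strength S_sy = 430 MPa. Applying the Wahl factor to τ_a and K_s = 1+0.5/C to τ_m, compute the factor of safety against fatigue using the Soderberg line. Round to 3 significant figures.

C = D/d = 50.0/9.0 = 5.5556; K_W = (4C−1)/(4C−4)+0.615/C = 1.2753; K_s = 1+0.5/C = 1.0900
F_a = (F_max−F_min)/2 = 219.5 N; F_m = (F_max+F_min)/2 = 639.5 N
τ_a = K_W·8F_aD/(πd³) = 1.2753 × 38.337 = 48.892 MPa
τ_m = K_s·8F_mD/(πd³) = 1.0900 × 111.69 = 121.74 MPa
Soderberg: 1/n_f = τ_a/S_se + τ_m/S_sy = 48.892/175 + 121.74/430 = 0.27938 + 0.28313 = 0.56251
n_f = 1/0.56251 = 1.778

1.78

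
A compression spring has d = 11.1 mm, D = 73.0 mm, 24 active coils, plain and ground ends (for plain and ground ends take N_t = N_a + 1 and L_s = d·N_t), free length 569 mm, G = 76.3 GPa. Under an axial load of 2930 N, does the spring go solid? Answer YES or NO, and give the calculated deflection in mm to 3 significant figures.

k = Gd⁴/(8D³N_a) = (76.3×10³)(11.1⁴)/(8·73.0³·24) = 15.508 N/mm
N_t = 25; L_s = 11.1·25 = 277.5 mm; δ_solid = L₀ − L_s = 569 − 277.5 = 291.5 mm
δ = F/k = 2930/15.508 = 188.94 mm
δ < δ_solid → spring does not go solid

NO, δ = 189 mm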